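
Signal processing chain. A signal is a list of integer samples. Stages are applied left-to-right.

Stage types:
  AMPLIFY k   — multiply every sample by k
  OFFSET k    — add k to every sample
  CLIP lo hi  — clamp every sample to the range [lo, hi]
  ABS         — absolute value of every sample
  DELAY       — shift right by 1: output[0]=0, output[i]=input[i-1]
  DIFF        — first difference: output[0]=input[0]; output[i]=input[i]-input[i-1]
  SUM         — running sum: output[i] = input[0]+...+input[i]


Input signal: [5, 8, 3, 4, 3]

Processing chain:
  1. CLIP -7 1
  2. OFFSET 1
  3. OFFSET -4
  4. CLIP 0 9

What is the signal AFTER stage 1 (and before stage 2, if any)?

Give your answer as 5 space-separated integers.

Answer: 1 1 1 1 1

Derivation:
Input: [5, 8, 3, 4, 3]
Stage 1 (CLIP -7 1): clip(5,-7,1)=1, clip(8,-7,1)=1, clip(3,-7,1)=1, clip(4,-7,1)=1, clip(3,-7,1)=1 -> [1, 1, 1, 1, 1]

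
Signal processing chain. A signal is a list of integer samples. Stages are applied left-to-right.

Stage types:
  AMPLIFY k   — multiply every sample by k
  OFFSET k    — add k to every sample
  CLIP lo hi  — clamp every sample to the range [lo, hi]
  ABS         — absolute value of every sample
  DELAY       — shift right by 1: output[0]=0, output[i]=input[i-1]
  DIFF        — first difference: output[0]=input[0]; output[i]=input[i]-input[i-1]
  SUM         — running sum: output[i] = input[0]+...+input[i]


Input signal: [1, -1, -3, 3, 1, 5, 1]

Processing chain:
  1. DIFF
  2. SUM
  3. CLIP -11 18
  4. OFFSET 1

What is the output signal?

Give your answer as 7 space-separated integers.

Answer: 2 0 -2 4 2 6 2

Derivation:
Input: [1, -1, -3, 3, 1, 5, 1]
Stage 1 (DIFF): s[0]=1, -1-1=-2, -3--1=-2, 3--3=6, 1-3=-2, 5-1=4, 1-5=-4 -> [1, -2, -2, 6, -2, 4, -4]
Stage 2 (SUM): sum[0..0]=1, sum[0..1]=-1, sum[0..2]=-3, sum[0..3]=3, sum[0..4]=1, sum[0..5]=5, sum[0..6]=1 -> [1, -1, -3, 3, 1, 5, 1]
Stage 3 (CLIP -11 18): clip(1,-11,18)=1, clip(-1,-11,18)=-1, clip(-3,-11,18)=-3, clip(3,-11,18)=3, clip(1,-11,18)=1, clip(5,-11,18)=5, clip(1,-11,18)=1 -> [1, -1, -3, 3, 1, 5, 1]
Stage 4 (OFFSET 1): 1+1=2, -1+1=0, -3+1=-2, 3+1=4, 1+1=2, 5+1=6, 1+1=2 -> [2, 0, -2, 4, 2, 6, 2]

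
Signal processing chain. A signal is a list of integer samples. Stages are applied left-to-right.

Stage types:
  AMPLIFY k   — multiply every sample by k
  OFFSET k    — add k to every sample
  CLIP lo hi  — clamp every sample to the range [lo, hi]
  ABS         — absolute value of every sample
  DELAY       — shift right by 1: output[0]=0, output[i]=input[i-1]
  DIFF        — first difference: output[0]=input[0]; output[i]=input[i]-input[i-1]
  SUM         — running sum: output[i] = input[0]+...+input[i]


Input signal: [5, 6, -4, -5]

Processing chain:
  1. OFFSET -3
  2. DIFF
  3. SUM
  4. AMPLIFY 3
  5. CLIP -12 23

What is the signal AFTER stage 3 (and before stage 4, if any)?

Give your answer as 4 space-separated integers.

Answer: 2 3 -7 -8

Derivation:
Input: [5, 6, -4, -5]
Stage 1 (OFFSET -3): 5+-3=2, 6+-3=3, -4+-3=-7, -5+-3=-8 -> [2, 3, -7, -8]
Stage 2 (DIFF): s[0]=2, 3-2=1, -7-3=-10, -8--7=-1 -> [2, 1, -10, -1]
Stage 3 (SUM): sum[0..0]=2, sum[0..1]=3, sum[0..2]=-7, sum[0..3]=-8 -> [2, 3, -7, -8]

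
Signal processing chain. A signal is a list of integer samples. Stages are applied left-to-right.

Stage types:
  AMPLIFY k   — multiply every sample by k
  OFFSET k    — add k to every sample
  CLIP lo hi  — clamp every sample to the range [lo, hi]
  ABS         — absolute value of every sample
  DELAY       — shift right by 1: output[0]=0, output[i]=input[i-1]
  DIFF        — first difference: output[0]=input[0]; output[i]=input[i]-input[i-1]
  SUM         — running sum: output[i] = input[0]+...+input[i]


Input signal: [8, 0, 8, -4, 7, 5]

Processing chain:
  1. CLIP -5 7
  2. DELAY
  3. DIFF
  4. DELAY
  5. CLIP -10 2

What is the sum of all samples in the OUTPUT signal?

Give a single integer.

Input: [8, 0, 8, -4, 7, 5]
Stage 1 (CLIP -5 7): clip(8,-5,7)=7, clip(0,-5,7)=0, clip(8,-5,7)=7, clip(-4,-5,7)=-4, clip(7,-5,7)=7, clip(5,-5,7)=5 -> [7, 0, 7, -4, 7, 5]
Stage 2 (DELAY): [0, 7, 0, 7, -4, 7] = [0, 7, 0, 7, -4, 7] -> [0, 7, 0, 7, -4, 7]
Stage 3 (DIFF): s[0]=0, 7-0=7, 0-7=-7, 7-0=7, -4-7=-11, 7--4=11 -> [0, 7, -7, 7, -11, 11]
Stage 4 (DELAY): [0, 0, 7, -7, 7, -11] = [0, 0, 7, -7, 7, -11] -> [0, 0, 7, -7, 7, -11]
Stage 5 (CLIP -10 2): clip(0,-10,2)=0, clip(0,-10,2)=0, clip(7,-10,2)=2, clip(-7,-10,2)=-7, clip(7,-10,2)=2, clip(-11,-10,2)=-10 -> [0, 0, 2, -7, 2, -10]
Output sum: -13

Answer: -13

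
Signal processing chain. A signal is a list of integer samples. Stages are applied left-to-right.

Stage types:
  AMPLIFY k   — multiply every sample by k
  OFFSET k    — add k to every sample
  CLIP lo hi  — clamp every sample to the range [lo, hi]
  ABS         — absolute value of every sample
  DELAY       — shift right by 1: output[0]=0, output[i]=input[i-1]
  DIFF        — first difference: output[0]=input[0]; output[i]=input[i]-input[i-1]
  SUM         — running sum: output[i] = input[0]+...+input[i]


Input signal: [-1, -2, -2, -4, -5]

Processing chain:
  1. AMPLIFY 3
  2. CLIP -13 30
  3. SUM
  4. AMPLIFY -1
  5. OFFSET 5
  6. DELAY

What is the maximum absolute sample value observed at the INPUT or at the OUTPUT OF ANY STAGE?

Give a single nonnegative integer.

Input: [-1, -2, -2, -4, -5] (max |s|=5)
Stage 1 (AMPLIFY 3): -1*3=-3, -2*3=-6, -2*3=-6, -4*3=-12, -5*3=-15 -> [-3, -6, -6, -12, -15] (max |s|=15)
Stage 2 (CLIP -13 30): clip(-3,-13,30)=-3, clip(-6,-13,30)=-6, clip(-6,-13,30)=-6, clip(-12,-13,30)=-12, clip(-15,-13,30)=-13 -> [-3, -6, -6, -12, -13] (max |s|=13)
Stage 3 (SUM): sum[0..0]=-3, sum[0..1]=-9, sum[0..2]=-15, sum[0..3]=-27, sum[0..4]=-40 -> [-3, -9, -15, -27, -40] (max |s|=40)
Stage 4 (AMPLIFY -1): -3*-1=3, -9*-1=9, -15*-1=15, -27*-1=27, -40*-1=40 -> [3, 9, 15, 27, 40] (max |s|=40)
Stage 5 (OFFSET 5): 3+5=8, 9+5=14, 15+5=20, 27+5=32, 40+5=45 -> [8, 14, 20, 32, 45] (max |s|=45)
Stage 6 (DELAY): [0, 8, 14, 20, 32] = [0, 8, 14, 20, 32] -> [0, 8, 14, 20, 32] (max |s|=32)
Overall max amplitude: 45

Answer: 45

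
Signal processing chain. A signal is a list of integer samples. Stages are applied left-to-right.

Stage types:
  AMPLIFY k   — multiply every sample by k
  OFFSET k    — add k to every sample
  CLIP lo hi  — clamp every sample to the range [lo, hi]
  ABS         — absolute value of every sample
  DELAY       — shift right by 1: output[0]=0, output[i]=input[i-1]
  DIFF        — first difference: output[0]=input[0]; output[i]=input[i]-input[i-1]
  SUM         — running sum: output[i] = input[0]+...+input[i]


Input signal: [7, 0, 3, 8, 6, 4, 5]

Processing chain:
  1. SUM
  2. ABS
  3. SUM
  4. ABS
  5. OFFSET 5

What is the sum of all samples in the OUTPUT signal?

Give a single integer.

Input: [7, 0, 3, 8, 6, 4, 5]
Stage 1 (SUM): sum[0..0]=7, sum[0..1]=7, sum[0..2]=10, sum[0..3]=18, sum[0..4]=24, sum[0..5]=28, sum[0..6]=33 -> [7, 7, 10, 18, 24, 28, 33]
Stage 2 (ABS): |7|=7, |7|=7, |10|=10, |18|=18, |24|=24, |28|=28, |33|=33 -> [7, 7, 10, 18, 24, 28, 33]
Stage 3 (SUM): sum[0..0]=7, sum[0..1]=14, sum[0..2]=24, sum[0..3]=42, sum[0..4]=66, sum[0..5]=94, sum[0..6]=127 -> [7, 14, 24, 42, 66, 94, 127]
Stage 4 (ABS): |7|=7, |14|=14, |24|=24, |42|=42, |66|=66, |94|=94, |127|=127 -> [7, 14, 24, 42, 66, 94, 127]
Stage 5 (OFFSET 5): 7+5=12, 14+5=19, 24+5=29, 42+5=47, 66+5=71, 94+5=99, 127+5=132 -> [12, 19, 29, 47, 71, 99, 132]
Output sum: 409

Answer: 409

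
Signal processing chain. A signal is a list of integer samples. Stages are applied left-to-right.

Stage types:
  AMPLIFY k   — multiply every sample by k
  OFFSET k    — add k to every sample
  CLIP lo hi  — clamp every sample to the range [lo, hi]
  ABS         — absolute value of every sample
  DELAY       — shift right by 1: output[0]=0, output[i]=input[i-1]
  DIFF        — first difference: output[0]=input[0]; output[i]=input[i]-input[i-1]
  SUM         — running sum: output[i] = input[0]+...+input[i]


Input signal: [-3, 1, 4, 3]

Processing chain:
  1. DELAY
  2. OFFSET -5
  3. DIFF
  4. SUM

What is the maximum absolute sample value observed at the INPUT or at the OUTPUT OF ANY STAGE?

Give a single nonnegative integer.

Input: [-3, 1, 4, 3] (max |s|=4)
Stage 1 (DELAY): [0, -3, 1, 4] = [0, -3, 1, 4] -> [0, -3, 1, 4] (max |s|=4)
Stage 2 (OFFSET -5): 0+-5=-5, -3+-5=-8, 1+-5=-4, 4+-5=-1 -> [-5, -8, -4, -1] (max |s|=8)
Stage 3 (DIFF): s[0]=-5, -8--5=-3, -4--8=4, -1--4=3 -> [-5, -3, 4, 3] (max |s|=5)
Stage 4 (SUM): sum[0..0]=-5, sum[0..1]=-8, sum[0..2]=-4, sum[0..3]=-1 -> [-5, -8, -4, -1] (max |s|=8)
Overall max amplitude: 8

Answer: 8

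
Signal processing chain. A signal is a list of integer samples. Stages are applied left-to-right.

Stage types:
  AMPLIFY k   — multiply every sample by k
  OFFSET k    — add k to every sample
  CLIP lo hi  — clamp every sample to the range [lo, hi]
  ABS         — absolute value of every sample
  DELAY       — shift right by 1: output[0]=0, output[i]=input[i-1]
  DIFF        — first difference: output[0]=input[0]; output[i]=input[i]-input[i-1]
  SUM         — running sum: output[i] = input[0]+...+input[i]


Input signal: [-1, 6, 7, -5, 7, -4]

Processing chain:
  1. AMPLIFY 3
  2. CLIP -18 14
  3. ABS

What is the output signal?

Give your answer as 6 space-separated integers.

Answer: 3 14 14 15 14 12

Derivation:
Input: [-1, 6, 7, -5, 7, -4]
Stage 1 (AMPLIFY 3): -1*3=-3, 6*3=18, 7*3=21, -5*3=-15, 7*3=21, -4*3=-12 -> [-3, 18, 21, -15, 21, -12]
Stage 2 (CLIP -18 14): clip(-3,-18,14)=-3, clip(18,-18,14)=14, clip(21,-18,14)=14, clip(-15,-18,14)=-15, clip(21,-18,14)=14, clip(-12,-18,14)=-12 -> [-3, 14, 14, -15, 14, -12]
Stage 3 (ABS): |-3|=3, |14|=14, |14|=14, |-15|=15, |14|=14, |-12|=12 -> [3, 14, 14, 15, 14, 12]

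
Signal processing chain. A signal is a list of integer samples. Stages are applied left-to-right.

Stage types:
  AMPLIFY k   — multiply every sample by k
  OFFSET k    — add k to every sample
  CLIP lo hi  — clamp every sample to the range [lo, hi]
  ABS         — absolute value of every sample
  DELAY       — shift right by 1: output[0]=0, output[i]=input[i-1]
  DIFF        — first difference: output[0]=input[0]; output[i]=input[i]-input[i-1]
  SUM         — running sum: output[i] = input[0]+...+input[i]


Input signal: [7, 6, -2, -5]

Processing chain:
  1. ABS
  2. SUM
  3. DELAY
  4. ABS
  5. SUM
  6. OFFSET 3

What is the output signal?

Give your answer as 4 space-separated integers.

Input: [7, 6, -2, -5]
Stage 1 (ABS): |7|=7, |6|=6, |-2|=2, |-5|=5 -> [7, 6, 2, 5]
Stage 2 (SUM): sum[0..0]=7, sum[0..1]=13, sum[0..2]=15, sum[0..3]=20 -> [7, 13, 15, 20]
Stage 3 (DELAY): [0, 7, 13, 15] = [0, 7, 13, 15] -> [0, 7, 13, 15]
Stage 4 (ABS): |0|=0, |7|=7, |13|=13, |15|=15 -> [0, 7, 13, 15]
Stage 5 (SUM): sum[0..0]=0, sum[0..1]=7, sum[0..2]=20, sum[0..3]=35 -> [0, 7, 20, 35]
Stage 6 (OFFSET 3): 0+3=3, 7+3=10, 20+3=23, 35+3=38 -> [3, 10, 23, 38]

Answer: 3 10 23 38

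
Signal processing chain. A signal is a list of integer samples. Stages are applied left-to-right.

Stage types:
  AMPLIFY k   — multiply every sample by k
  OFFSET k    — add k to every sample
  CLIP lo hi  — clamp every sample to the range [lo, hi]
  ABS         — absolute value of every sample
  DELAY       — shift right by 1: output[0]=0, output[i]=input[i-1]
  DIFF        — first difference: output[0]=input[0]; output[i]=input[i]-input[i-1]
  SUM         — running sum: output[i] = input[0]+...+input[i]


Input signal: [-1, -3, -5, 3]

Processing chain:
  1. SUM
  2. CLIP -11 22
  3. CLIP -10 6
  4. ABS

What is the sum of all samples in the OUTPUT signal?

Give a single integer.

Input: [-1, -3, -5, 3]
Stage 1 (SUM): sum[0..0]=-1, sum[0..1]=-4, sum[0..2]=-9, sum[0..3]=-6 -> [-1, -4, -9, -6]
Stage 2 (CLIP -11 22): clip(-1,-11,22)=-1, clip(-4,-11,22)=-4, clip(-9,-11,22)=-9, clip(-6,-11,22)=-6 -> [-1, -4, -9, -6]
Stage 3 (CLIP -10 6): clip(-1,-10,6)=-1, clip(-4,-10,6)=-4, clip(-9,-10,6)=-9, clip(-6,-10,6)=-6 -> [-1, -4, -9, -6]
Stage 4 (ABS): |-1|=1, |-4|=4, |-9|=9, |-6|=6 -> [1, 4, 9, 6]
Output sum: 20

Answer: 20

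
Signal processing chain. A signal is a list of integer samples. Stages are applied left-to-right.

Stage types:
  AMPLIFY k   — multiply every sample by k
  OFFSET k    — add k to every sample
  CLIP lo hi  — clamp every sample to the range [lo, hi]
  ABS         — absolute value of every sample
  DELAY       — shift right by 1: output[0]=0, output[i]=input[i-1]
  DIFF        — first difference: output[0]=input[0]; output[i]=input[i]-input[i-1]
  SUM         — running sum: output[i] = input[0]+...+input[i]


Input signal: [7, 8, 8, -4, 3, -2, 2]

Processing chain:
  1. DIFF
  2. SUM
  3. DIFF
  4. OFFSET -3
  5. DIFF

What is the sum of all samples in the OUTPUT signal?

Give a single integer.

Input: [7, 8, 8, -4, 3, -2, 2]
Stage 1 (DIFF): s[0]=7, 8-7=1, 8-8=0, -4-8=-12, 3--4=7, -2-3=-5, 2--2=4 -> [7, 1, 0, -12, 7, -5, 4]
Stage 2 (SUM): sum[0..0]=7, sum[0..1]=8, sum[0..2]=8, sum[0..3]=-4, sum[0..4]=3, sum[0..5]=-2, sum[0..6]=2 -> [7, 8, 8, -4, 3, -2, 2]
Stage 3 (DIFF): s[0]=7, 8-7=1, 8-8=0, -4-8=-12, 3--4=7, -2-3=-5, 2--2=4 -> [7, 1, 0, -12, 7, -5, 4]
Stage 4 (OFFSET -3): 7+-3=4, 1+-3=-2, 0+-3=-3, -12+-3=-15, 7+-3=4, -5+-3=-8, 4+-3=1 -> [4, -2, -3, -15, 4, -8, 1]
Stage 5 (DIFF): s[0]=4, -2-4=-6, -3--2=-1, -15--3=-12, 4--15=19, -8-4=-12, 1--8=9 -> [4, -6, -1, -12, 19, -12, 9]
Output sum: 1

Answer: 1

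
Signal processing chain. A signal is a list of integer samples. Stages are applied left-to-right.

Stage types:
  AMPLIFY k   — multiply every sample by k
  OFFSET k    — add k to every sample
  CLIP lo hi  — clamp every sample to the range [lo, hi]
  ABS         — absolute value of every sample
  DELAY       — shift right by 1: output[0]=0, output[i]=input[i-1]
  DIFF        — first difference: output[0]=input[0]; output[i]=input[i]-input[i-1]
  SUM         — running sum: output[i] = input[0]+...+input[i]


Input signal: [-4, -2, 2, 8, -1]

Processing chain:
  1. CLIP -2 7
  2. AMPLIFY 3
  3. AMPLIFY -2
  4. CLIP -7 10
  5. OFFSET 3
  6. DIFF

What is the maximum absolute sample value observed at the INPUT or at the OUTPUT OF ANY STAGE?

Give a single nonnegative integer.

Answer: 42

Derivation:
Input: [-4, -2, 2, 8, -1] (max |s|=8)
Stage 1 (CLIP -2 7): clip(-4,-2,7)=-2, clip(-2,-2,7)=-2, clip(2,-2,7)=2, clip(8,-2,7)=7, clip(-1,-2,7)=-1 -> [-2, -2, 2, 7, -1] (max |s|=7)
Stage 2 (AMPLIFY 3): -2*3=-6, -2*3=-6, 2*3=6, 7*3=21, -1*3=-3 -> [-6, -6, 6, 21, -3] (max |s|=21)
Stage 3 (AMPLIFY -2): -6*-2=12, -6*-2=12, 6*-2=-12, 21*-2=-42, -3*-2=6 -> [12, 12, -12, -42, 6] (max |s|=42)
Stage 4 (CLIP -7 10): clip(12,-7,10)=10, clip(12,-7,10)=10, clip(-12,-7,10)=-7, clip(-42,-7,10)=-7, clip(6,-7,10)=6 -> [10, 10, -7, -7, 6] (max |s|=10)
Stage 5 (OFFSET 3): 10+3=13, 10+3=13, -7+3=-4, -7+3=-4, 6+3=9 -> [13, 13, -4, -4, 9] (max |s|=13)
Stage 6 (DIFF): s[0]=13, 13-13=0, -4-13=-17, -4--4=0, 9--4=13 -> [13, 0, -17, 0, 13] (max |s|=17)
Overall max amplitude: 42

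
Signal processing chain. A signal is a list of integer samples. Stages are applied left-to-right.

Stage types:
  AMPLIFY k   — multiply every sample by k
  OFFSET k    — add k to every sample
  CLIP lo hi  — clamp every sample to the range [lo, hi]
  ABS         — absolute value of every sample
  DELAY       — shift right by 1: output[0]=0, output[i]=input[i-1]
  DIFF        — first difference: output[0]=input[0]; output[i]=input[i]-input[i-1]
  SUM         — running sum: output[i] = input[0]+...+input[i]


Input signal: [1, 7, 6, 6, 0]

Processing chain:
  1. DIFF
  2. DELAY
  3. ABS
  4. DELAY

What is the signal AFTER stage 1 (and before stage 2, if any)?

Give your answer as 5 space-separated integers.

Input: [1, 7, 6, 6, 0]
Stage 1 (DIFF): s[0]=1, 7-1=6, 6-7=-1, 6-6=0, 0-6=-6 -> [1, 6, -1, 0, -6]

Answer: 1 6 -1 0 -6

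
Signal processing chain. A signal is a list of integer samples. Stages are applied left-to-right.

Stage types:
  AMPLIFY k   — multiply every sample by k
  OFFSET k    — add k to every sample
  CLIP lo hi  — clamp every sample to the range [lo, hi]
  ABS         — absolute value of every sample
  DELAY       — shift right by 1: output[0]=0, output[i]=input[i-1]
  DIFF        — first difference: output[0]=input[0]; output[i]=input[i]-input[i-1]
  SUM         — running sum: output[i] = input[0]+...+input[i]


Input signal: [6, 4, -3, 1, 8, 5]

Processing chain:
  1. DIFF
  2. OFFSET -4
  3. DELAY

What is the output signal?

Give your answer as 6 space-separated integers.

Answer: 0 2 -6 -11 0 3

Derivation:
Input: [6, 4, -3, 1, 8, 5]
Stage 1 (DIFF): s[0]=6, 4-6=-2, -3-4=-7, 1--3=4, 8-1=7, 5-8=-3 -> [6, -2, -7, 4, 7, -3]
Stage 2 (OFFSET -4): 6+-4=2, -2+-4=-6, -7+-4=-11, 4+-4=0, 7+-4=3, -3+-4=-7 -> [2, -6, -11, 0, 3, -7]
Stage 3 (DELAY): [0, 2, -6, -11, 0, 3] = [0, 2, -6, -11, 0, 3] -> [0, 2, -6, -11, 0, 3]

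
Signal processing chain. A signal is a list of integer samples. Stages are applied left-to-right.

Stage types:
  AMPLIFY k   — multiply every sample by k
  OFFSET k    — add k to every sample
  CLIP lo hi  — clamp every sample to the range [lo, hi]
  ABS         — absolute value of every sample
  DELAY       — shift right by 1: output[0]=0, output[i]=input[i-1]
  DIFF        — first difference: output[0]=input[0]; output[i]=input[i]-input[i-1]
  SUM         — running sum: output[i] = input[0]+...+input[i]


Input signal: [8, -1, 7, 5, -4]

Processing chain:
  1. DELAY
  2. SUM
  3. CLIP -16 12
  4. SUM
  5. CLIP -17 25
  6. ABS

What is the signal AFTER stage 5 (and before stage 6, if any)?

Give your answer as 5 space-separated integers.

Answer: 0 8 15 25 25

Derivation:
Input: [8, -1, 7, 5, -4]
Stage 1 (DELAY): [0, 8, -1, 7, 5] = [0, 8, -1, 7, 5] -> [0, 8, -1, 7, 5]
Stage 2 (SUM): sum[0..0]=0, sum[0..1]=8, sum[0..2]=7, sum[0..3]=14, sum[0..4]=19 -> [0, 8, 7, 14, 19]
Stage 3 (CLIP -16 12): clip(0,-16,12)=0, clip(8,-16,12)=8, clip(7,-16,12)=7, clip(14,-16,12)=12, clip(19,-16,12)=12 -> [0, 8, 7, 12, 12]
Stage 4 (SUM): sum[0..0]=0, sum[0..1]=8, sum[0..2]=15, sum[0..3]=27, sum[0..4]=39 -> [0, 8, 15, 27, 39]
Stage 5 (CLIP -17 25): clip(0,-17,25)=0, clip(8,-17,25)=8, clip(15,-17,25)=15, clip(27,-17,25)=25, clip(39,-17,25)=25 -> [0, 8, 15, 25, 25]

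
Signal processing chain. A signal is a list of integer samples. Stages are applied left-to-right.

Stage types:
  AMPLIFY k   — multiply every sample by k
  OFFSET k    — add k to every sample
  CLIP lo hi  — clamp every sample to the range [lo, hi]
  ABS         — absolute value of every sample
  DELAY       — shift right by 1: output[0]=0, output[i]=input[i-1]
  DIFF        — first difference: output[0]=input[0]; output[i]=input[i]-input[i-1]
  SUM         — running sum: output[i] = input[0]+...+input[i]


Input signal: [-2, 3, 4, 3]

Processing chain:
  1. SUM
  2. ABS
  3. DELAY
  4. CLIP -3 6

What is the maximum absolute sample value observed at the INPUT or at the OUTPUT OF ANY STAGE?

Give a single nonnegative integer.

Input: [-2, 3, 4, 3] (max |s|=4)
Stage 1 (SUM): sum[0..0]=-2, sum[0..1]=1, sum[0..2]=5, sum[0..3]=8 -> [-2, 1, 5, 8] (max |s|=8)
Stage 2 (ABS): |-2|=2, |1|=1, |5|=5, |8|=8 -> [2, 1, 5, 8] (max |s|=8)
Stage 3 (DELAY): [0, 2, 1, 5] = [0, 2, 1, 5] -> [0, 2, 1, 5] (max |s|=5)
Stage 4 (CLIP -3 6): clip(0,-3,6)=0, clip(2,-3,6)=2, clip(1,-3,6)=1, clip(5,-3,6)=5 -> [0, 2, 1, 5] (max |s|=5)
Overall max amplitude: 8

Answer: 8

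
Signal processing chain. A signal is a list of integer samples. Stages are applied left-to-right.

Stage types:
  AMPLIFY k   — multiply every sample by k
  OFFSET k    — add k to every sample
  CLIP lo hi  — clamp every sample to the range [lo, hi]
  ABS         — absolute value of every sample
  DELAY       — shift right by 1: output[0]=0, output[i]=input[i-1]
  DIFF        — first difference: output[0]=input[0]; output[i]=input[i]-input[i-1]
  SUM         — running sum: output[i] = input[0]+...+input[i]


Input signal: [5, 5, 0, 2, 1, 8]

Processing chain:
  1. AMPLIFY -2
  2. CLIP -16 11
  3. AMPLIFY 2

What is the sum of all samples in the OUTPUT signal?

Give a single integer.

Answer: -84

Derivation:
Input: [5, 5, 0, 2, 1, 8]
Stage 1 (AMPLIFY -2): 5*-2=-10, 5*-2=-10, 0*-2=0, 2*-2=-4, 1*-2=-2, 8*-2=-16 -> [-10, -10, 0, -4, -2, -16]
Stage 2 (CLIP -16 11): clip(-10,-16,11)=-10, clip(-10,-16,11)=-10, clip(0,-16,11)=0, clip(-4,-16,11)=-4, clip(-2,-16,11)=-2, clip(-16,-16,11)=-16 -> [-10, -10, 0, -4, -2, -16]
Stage 3 (AMPLIFY 2): -10*2=-20, -10*2=-20, 0*2=0, -4*2=-8, -2*2=-4, -16*2=-32 -> [-20, -20, 0, -8, -4, -32]
Output sum: -84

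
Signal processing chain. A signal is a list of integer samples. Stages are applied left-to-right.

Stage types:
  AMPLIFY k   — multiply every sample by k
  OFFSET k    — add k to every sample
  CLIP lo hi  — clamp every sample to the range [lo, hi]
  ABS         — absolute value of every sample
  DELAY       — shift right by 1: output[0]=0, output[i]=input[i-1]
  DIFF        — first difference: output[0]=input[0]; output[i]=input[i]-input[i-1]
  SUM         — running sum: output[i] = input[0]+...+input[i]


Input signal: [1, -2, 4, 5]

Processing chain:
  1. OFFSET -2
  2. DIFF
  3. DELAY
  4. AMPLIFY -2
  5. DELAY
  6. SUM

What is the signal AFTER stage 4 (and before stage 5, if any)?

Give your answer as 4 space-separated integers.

Input: [1, -2, 4, 5]
Stage 1 (OFFSET -2): 1+-2=-1, -2+-2=-4, 4+-2=2, 5+-2=3 -> [-1, -4, 2, 3]
Stage 2 (DIFF): s[0]=-1, -4--1=-3, 2--4=6, 3-2=1 -> [-1, -3, 6, 1]
Stage 3 (DELAY): [0, -1, -3, 6] = [0, -1, -3, 6] -> [0, -1, -3, 6]
Stage 4 (AMPLIFY -2): 0*-2=0, -1*-2=2, -3*-2=6, 6*-2=-12 -> [0, 2, 6, -12]

Answer: 0 2 6 -12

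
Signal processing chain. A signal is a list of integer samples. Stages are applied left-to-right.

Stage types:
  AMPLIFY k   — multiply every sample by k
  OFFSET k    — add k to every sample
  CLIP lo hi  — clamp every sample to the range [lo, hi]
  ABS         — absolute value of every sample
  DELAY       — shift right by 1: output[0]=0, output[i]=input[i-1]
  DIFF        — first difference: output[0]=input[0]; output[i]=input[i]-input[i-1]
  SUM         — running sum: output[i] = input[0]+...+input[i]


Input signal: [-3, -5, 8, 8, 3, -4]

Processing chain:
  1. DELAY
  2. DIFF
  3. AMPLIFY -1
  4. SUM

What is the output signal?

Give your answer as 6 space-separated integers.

Answer: 0 3 5 -8 -8 -3

Derivation:
Input: [-3, -5, 8, 8, 3, -4]
Stage 1 (DELAY): [0, -3, -5, 8, 8, 3] = [0, -3, -5, 8, 8, 3] -> [0, -3, -5, 8, 8, 3]
Stage 2 (DIFF): s[0]=0, -3-0=-3, -5--3=-2, 8--5=13, 8-8=0, 3-8=-5 -> [0, -3, -2, 13, 0, -5]
Stage 3 (AMPLIFY -1): 0*-1=0, -3*-1=3, -2*-1=2, 13*-1=-13, 0*-1=0, -5*-1=5 -> [0, 3, 2, -13, 0, 5]
Stage 4 (SUM): sum[0..0]=0, sum[0..1]=3, sum[0..2]=5, sum[0..3]=-8, sum[0..4]=-8, sum[0..5]=-3 -> [0, 3, 5, -8, -8, -3]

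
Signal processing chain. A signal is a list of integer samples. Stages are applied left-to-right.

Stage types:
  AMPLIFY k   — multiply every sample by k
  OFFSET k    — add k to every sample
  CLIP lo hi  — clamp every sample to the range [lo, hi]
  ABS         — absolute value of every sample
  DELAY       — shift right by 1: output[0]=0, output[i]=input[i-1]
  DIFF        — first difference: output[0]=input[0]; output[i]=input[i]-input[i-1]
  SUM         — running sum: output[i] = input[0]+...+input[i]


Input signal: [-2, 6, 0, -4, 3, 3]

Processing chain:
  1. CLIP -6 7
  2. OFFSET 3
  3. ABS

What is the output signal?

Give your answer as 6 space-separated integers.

Input: [-2, 6, 0, -4, 3, 3]
Stage 1 (CLIP -6 7): clip(-2,-6,7)=-2, clip(6,-6,7)=6, clip(0,-6,7)=0, clip(-4,-6,7)=-4, clip(3,-6,7)=3, clip(3,-6,7)=3 -> [-2, 6, 0, -4, 3, 3]
Stage 2 (OFFSET 3): -2+3=1, 6+3=9, 0+3=3, -4+3=-1, 3+3=6, 3+3=6 -> [1, 9, 3, -1, 6, 6]
Stage 3 (ABS): |1|=1, |9|=9, |3|=3, |-1|=1, |6|=6, |6|=6 -> [1, 9, 3, 1, 6, 6]

Answer: 1 9 3 1 6 6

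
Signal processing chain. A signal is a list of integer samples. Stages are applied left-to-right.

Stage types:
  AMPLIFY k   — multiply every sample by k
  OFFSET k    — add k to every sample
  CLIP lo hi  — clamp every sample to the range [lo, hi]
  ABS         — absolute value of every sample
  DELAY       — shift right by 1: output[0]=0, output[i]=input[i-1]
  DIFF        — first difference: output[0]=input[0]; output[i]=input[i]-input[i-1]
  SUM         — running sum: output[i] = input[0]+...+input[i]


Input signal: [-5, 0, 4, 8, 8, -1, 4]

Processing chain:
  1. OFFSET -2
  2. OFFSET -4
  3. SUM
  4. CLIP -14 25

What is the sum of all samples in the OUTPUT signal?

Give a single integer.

Answer: -95

Derivation:
Input: [-5, 0, 4, 8, 8, -1, 4]
Stage 1 (OFFSET -2): -5+-2=-7, 0+-2=-2, 4+-2=2, 8+-2=6, 8+-2=6, -1+-2=-3, 4+-2=2 -> [-7, -2, 2, 6, 6, -3, 2]
Stage 2 (OFFSET -4): -7+-4=-11, -2+-4=-6, 2+-4=-2, 6+-4=2, 6+-4=2, -3+-4=-7, 2+-4=-2 -> [-11, -6, -2, 2, 2, -7, -2]
Stage 3 (SUM): sum[0..0]=-11, sum[0..1]=-17, sum[0..2]=-19, sum[0..3]=-17, sum[0..4]=-15, sum[0..5]=-22, sum[0..6]=-24 -> [-11, -17, -19, -17, -15, -22, -24]
Stage 4 (CLIP -14 25): clip(-11,-14,25)=-11, clip(-17,-14,25)=-14, clip(-19,-14,25)=-14, clip(-17,-14,25)=-14, clip(-15,-14,25)=-14, clip(-22,-14,25)=-14, clip(-24,-14,25)=-14 -> [-11, -14, -14, -14, -14, -14, -14]
Output sum: -95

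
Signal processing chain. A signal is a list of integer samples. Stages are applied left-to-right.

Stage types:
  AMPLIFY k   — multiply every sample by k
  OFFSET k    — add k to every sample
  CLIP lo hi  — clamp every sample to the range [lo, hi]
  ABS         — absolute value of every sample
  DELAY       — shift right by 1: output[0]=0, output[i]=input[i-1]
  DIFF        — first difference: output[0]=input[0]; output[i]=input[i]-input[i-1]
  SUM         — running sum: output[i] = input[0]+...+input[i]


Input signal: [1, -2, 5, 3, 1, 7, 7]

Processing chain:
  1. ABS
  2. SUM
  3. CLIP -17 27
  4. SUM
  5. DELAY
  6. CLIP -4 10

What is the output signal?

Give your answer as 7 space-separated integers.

Answer: 0 1 4 10 10 10 10

Derivation:
Input: [1, -2, 5, 3, 1, 7, 7]
Stage 1 (ABS): |1|=1, |-2|=2, |5|=5, |3|=3, |1|=1, |7|=7, |7|=7 -> [1, 2, 5, 3, 1, 7, 7]
Stage 2 (SUM): sum[0..0]=1, sum[0..1]=3, sum[0..2]=8, sum[0..3]=11, sum[0..4]=12, sum[0..5]=19, sum[0..6]=26 -> [1, 3, 8, 11, 12, 19, 26]
Stage 3 (CLIP -17 27): clip(1,-17,27)=1, clip(3,-17,27)=3, clip(8,-17,27)=8, clip(11,-17,27)=11, clip(12,-17,27)=12, clip(19,-17,27)=19, clip(26,-17,27)=26 -> [1, 3, 8, 11, 12, 19, 26]
Stage 4 (SUM): sum[0..0]=1, sum[0..1]=4, sum[0..2]=12, sum[0..3]=23, sum[0..4]=35, sum[0..5]=54, sum[0..6]=80 -> [1, 4, 12, 23, 35, 54, 80]
Stage 5 (DELAY): [0, 1, 4, 12, 23, 35, 54] = [0, 1, 4, 12, 23, 35, 54] -> [0, 1, 4, 12, 23, 35, 54]
Stage 6 (CLIP -4 10): clip(0,-4,10)=0, clip(1,-4,10)=1, clip(4,-4,10)=4, clip(12,-4,10)=10, clip(23,-4,10)=10, clip(35,-4,10)=10, clip(54,-4,10)=10 -> [0, 1, 4, 10, 10, 10, 10]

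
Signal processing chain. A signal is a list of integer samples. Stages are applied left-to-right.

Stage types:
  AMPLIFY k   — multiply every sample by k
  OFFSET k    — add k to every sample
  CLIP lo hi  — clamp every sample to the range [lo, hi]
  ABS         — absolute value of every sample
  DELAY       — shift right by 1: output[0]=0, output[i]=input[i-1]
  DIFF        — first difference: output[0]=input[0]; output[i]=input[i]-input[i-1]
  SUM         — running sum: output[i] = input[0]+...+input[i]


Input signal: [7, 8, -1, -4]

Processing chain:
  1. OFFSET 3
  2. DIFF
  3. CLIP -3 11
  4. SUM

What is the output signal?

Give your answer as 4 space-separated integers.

Answer: 10 11 8 5

Derivation:
Input: [7, 8, -1, -4]
Stage 1 (OFFSET 3): 7+3=10, 8+3=11, -1+3=2, -4+3=-1 -> [10, 11, 2, -1]
Stage 2 (DIFF): s[0]=10, 11-10=1, 2-11=-9, -1-2=-3 -> [10, 1, -9, -3]
Stage 3 (CLIP -3 11): clip(10,-3,11)=10, clip(1,-3,11)=1, clip(-9,-3,11)=-3, clip(-3,-3,11)=-3 -> [10, 1, -3, -3]
Stage 4 (SUM): sum[0..0]=10, sum[0..1]=11, sum[0..2]=8, sum[0..3]=5 -> [10, 11, 8, 5]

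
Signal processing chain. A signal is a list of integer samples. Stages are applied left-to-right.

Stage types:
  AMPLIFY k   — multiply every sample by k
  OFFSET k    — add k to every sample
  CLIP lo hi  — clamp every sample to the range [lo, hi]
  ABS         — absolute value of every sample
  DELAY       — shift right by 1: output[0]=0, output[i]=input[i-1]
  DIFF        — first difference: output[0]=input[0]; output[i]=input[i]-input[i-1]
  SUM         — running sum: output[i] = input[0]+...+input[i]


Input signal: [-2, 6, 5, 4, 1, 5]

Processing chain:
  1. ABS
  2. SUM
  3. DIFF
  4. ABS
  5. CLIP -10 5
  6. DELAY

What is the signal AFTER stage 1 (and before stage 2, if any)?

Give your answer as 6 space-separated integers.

Input: [-2, 6, 5, 4, 1, 5]
Stage 1 (ABS): |-2|=2, |6|=6, |5|=5, |4|=4, |1|=1, |5|=5 -> [2, 6, 5, 4, 1, 5]

Answer: 2 6 5 4 1 5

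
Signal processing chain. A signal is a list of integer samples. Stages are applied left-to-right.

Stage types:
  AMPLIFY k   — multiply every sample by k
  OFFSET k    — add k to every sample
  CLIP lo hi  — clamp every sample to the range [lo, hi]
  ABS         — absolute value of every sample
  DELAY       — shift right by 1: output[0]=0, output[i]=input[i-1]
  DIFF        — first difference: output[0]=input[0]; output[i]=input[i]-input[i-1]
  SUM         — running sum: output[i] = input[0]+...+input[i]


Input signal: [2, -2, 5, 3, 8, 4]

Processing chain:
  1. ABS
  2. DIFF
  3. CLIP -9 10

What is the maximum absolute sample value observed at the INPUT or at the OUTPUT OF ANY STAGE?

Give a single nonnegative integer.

Input: [2, -2, 5, 3, 8, 4] (max |s|=8)
Stage 1 (ABS): |2|=2, |-2|=2, |5|=5, |3|=3, |8|=8, |4|=4 -> [2, 2, 5, 3, 8, 4] (max |s|=8)
Stage 2 (DIFF): s[0]=2, 2-2=0, 5-2=3, 3-5=-2, 8-3=5, 4-8=-4 -> [2, 0, 3, -2, 5, -4] (max |s|=5)
Stage 3 (CLIP -9 10): clip(2,-9,10)=2, clip(0,-9,10)=0, clip(3,-9,10)=3, clip(-2,-9,10)=-2, clip(5,-9,10)=5, clip(-4,-9,10)=-4 -> [2, 0, 3, -2, 5, -4] (max |s|=5)
Overall max amplitude: 8

Answer: 8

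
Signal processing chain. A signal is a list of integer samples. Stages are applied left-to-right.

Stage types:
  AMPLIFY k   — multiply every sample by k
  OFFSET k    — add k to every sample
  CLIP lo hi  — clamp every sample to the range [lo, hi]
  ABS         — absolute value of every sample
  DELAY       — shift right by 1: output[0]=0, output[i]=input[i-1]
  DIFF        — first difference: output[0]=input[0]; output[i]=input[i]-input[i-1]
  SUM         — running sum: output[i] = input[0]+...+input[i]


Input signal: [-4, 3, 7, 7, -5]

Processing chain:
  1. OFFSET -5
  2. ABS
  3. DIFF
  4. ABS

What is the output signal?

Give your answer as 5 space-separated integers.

Input: [-4, 3, 7, 7, -5]
Stage 1 (OFFSET -5): -4+-5=-9, 3+-5=-2, 7+-5=2, 7+-5=2, -5+-5=-10 -> [-9, -2, 2, 2, -10]
Stage 2 (ABS): |-9|=9, |-2|=2, |2|=2, |2|=2, |-10|=10 -> [9, 2, 2, 2, 10]
Stage 3 (DIFF): s[0]=9, 2-9=-7, 2-2=0, 2-2=0, 10-2=8 -> [9, -7, 0, 0, 8]
Stage 4 (ABS): |9|=9, |-7|=7, |0|=0, |0|=0, |8|=8 -> [9, 7, 0, 0, 8]

Answer: 9 7 0 0 8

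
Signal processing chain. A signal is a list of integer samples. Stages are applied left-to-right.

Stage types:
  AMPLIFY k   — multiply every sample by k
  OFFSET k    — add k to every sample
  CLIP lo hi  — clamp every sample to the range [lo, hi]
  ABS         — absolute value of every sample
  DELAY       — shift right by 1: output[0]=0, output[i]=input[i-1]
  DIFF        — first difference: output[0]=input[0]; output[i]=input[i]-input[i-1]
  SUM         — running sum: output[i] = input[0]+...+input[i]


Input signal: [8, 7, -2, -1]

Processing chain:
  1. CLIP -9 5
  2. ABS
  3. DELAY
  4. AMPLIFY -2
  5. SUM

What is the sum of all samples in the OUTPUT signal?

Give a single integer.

Answer: -54

Derivation:
Input: [8, 7, -2, -1]
Stage 1 (CLIP -9 5): clip(8,-9,5)=5, clip(7,-9,5)=5, clip(-2,-9,5)=-2, clip(-1,-9,5)=-1 -> [5, 5, -2, -1]
Stage 2 (ABS): |5|=5, |5|=5, |-2|=2, |-1|=1 -> [5, 5, 2, 1]
Stage 3 (DELAY): [0, 5, 5, 2] = [0, 5, 5, 2] -> [0, 5, 5, 2]
Stage 4 (AMPLIFY -2): 0*-2=0, 5*-2=-10, 5*-2=-10, 2*-2=-4 -> [0, -10, -10, -4]
Stage 5 (SUM): sum[0..0]=0, sum[0..1]=-10, sum[0..2]=-20, sum[0..3]=-24 -> [0, -10, -20, -24]
Output sum: -54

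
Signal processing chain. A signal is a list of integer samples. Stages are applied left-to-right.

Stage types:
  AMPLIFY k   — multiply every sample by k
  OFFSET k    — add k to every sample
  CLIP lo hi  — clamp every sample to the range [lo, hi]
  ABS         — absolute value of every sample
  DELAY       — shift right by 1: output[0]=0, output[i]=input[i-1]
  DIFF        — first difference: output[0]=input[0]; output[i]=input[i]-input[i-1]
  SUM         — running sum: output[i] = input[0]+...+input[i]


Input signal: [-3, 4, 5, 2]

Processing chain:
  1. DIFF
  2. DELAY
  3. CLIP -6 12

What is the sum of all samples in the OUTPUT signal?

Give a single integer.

Answer: 5

Derivation:
Input: [-3, 4, 5, 2]
Stage 1 (DIFF): s[0]=-3, 4--3=7, 5-4=1, 2-5=-3 -> [-3, 7, 1, -3]
Stage 2 (DELAY): [0, -3, 7, 1] = [0, -3, 7, 1] -> [0, -3, 7, 1]
Stage 3 (CLIP -6 12): clip(0,-6,12)=0, clip(-3,-6,12)=-3, clip(7,-6,12)=7, clip(1,-6,12)=1 -> [0, -3, 7, 1]
Output sum: 5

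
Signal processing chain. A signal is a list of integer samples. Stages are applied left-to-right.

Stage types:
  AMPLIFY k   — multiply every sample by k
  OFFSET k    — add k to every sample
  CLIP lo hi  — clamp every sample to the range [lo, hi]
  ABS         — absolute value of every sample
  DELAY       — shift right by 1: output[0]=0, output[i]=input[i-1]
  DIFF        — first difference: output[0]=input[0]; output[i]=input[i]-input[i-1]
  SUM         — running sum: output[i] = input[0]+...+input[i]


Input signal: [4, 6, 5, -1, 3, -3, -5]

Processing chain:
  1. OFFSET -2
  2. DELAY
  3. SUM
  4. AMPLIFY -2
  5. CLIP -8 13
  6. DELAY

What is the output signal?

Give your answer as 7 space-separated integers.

Input: [4, 6, 5, -1, 3, -3, -5]
Stage 1 (OFFSET -2): 4+-2=2, 6+-2=4, 5+-2=3, -1+-2=-3, 3+-2=1, -3+-2=-5, -5+-2=-7 -> [2, 4, 3, -3, 1, -5, -7]
Stage 2 (DELAY): [0, 2, 4, 3, -3, 1, -5] = [0, 2, 4, 3, -3, 1, -5] -> [0, 2, 4, 3, -3, 1, -5]
Stage 3 (SUM): sum[0..0]=0, sum[0..1]=2, sum[0..2]=6, sum[0..3]=9, sum[0..4]=6, sum[0..5]=7, sum[0..6]=2 -> [0, 2, 6, 9, 6, 7, 2]
Stage 4 (AMPLIFY -2): 0*-2=0, 2*-2=-4, 6*-2=-12, 9*-2=-18, 6*-2=-12, 7*-2=-14, 2*-2=-4 -> [0, -4, -12, -18, -12, -14, -4]
Stage 5 (CLIP -8 13): clip(0,-8,13)=0, clip(-4,-8,13)=-4, clip(-12,-8,13)=-8, clip(-18,-8,13)=-8, clip(-12,-8,13)=-8, clip(-14,-8,13)=-8, clip(-4,-8,13)=-4 -> [0, -4, -8, -8, -8, -8, -4]
Stage 6 (DELAY): [0, 0, -4, -8, -8, -8, -8] = [0, 0, -4, -8, -8, -8, -8] -> [0, 0, -4, -8, -8, -8, -8]

Answer: 0 0 -4 -8 -8 -8 -8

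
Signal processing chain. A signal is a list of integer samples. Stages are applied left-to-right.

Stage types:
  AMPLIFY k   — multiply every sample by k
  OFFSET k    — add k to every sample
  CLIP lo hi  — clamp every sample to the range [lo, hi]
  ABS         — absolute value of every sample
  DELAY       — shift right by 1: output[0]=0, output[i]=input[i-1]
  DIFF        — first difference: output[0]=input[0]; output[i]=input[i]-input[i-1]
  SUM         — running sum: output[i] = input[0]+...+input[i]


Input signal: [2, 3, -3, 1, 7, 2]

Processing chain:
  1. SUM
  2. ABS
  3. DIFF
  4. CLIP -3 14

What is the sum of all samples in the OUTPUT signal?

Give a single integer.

Input: [2, 3, -3, 1, 7, 2]
Stage 1 (SUM): sum[0..0]=2, sum[0..1]=5, sum[0..2]=2, sum[0..3]=3, sum[0..4]=10, sum[0..5]=12 -> [2, 5, 2, 3, 10, 12]
Stage 2 (ABS): |2|=2, |5|=5, |2|=2, |3|=3, |10|=10, |12|=12 -> [2, 5, 2, 3, 10, 12]
Stage 3 (DIFF): s[0]=2, 5-2=3, 2-5=-3, 3-2=1, 10-3=7, 12-10=2 -> [2, 3, -3, 1, 7, 2]
Stage 4 (CLIP -3 14): clip(2,-3,14)=2, clip(3,-3,14)=3, clip(-3,-3,14)=-3, clip(1,-3,14)=1, clip(7,-3,14)=7, clip(2,-3,14)=2 -> [2, 3, -3, 1, 7, 2]
Output sum: 12

Answer: 12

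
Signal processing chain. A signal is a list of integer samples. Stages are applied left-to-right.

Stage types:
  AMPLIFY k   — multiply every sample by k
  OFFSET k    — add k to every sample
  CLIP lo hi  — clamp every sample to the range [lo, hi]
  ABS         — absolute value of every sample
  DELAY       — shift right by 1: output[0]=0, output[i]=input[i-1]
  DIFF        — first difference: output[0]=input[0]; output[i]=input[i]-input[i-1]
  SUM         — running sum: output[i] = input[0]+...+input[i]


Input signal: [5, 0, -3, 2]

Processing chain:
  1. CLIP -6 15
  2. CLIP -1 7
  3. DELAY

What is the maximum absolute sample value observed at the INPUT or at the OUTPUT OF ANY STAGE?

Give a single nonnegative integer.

Answer: 5

Derivation:
Input: [5, 0, -3, 2] (max |s|=5)
Stage 1 (CLIP -6 15): clip(5,-6,15)=5, clip(0,-6,15)=0, clip(-3,-6,15)=-3, clip(2,-6,15)=2 -> [5, 0, -3, 2] (max |s|=5)
Stage 2 (CLIP -1 7): clip(5,-1,7)=5, clip(0,-1,7)=0, clip(-3,-1,7)=-1, clip(2,-1,7)=2 -> [5, 0, -1, 2] (max |s|=5)
Stage 3 (DELAY): [0, 5, 0, -1] = [0, 5, 0, -1] -> [0, 5, 0, -1] (max |s|=5)
Overall max amplitude: 5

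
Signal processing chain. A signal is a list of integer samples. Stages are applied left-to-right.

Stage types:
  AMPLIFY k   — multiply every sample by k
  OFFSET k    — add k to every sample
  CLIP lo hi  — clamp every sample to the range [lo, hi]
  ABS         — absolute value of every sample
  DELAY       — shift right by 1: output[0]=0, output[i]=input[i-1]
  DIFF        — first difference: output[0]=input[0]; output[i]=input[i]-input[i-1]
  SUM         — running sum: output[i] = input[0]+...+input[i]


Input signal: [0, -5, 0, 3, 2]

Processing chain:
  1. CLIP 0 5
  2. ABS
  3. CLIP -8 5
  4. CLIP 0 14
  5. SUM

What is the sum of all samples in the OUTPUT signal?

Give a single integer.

Input: [0, -5, 0, 3, 2]
Stage 1 (CLIP 0 5): clip(0,0,5)=0, clip(-5,0,5)=0, clip(0,0,5)=0, clip(3,0,5)=3, clip(2,0,5)=2 -> [0, 0, 0, 3, 2]
Stage 2 (ABS): |0|=0, |0|=0, |0|=0, |3|=3, |2|=2 -> [0, 0, 0, 3, 2]
Stage 3 (CLIP -8 5): clip(0,-8,5)=0, clip(0,-8,5)=0, clip(0,-8,5)=0, clip(3,-8,5)=3, clip(2,-8,5)=2 -> [0, 0, 0, 3, 2]
Stage 4 (CLIP 0 14): clip(0,0,14)=0, clip(0,0,14)=0, clip(0,0,14)=0, clip(3,0,14)=3, clip(2,0,14)=2 -> [0, 0, 0, 3, 2]
Stage 5 (SUM): sum[0..0]=0, sum[0..1]=0, sum[0..2]=0, sum[0..3]=3, sum[0..4]=5 -> [0, 0, 0, 3, 5]
Output sum: 8

Answer: 8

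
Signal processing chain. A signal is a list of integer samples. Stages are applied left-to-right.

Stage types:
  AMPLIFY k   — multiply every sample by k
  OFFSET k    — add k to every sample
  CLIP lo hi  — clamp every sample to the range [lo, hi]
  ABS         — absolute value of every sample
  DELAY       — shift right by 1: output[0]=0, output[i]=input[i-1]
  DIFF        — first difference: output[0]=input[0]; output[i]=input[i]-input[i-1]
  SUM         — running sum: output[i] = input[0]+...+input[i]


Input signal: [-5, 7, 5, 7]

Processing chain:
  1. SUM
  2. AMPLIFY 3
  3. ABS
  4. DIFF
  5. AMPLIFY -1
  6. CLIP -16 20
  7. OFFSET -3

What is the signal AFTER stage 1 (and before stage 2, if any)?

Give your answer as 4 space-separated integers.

Answer: -5 2 7 14

Derivation:
Input: [-5, 7, 5, 7]
Stage 1 (SUM): sum[0..0]=-5, sum[0..1]=2, sum[0..2]=7, sum[0..3]=14 -> [-5, 2, 7, 14]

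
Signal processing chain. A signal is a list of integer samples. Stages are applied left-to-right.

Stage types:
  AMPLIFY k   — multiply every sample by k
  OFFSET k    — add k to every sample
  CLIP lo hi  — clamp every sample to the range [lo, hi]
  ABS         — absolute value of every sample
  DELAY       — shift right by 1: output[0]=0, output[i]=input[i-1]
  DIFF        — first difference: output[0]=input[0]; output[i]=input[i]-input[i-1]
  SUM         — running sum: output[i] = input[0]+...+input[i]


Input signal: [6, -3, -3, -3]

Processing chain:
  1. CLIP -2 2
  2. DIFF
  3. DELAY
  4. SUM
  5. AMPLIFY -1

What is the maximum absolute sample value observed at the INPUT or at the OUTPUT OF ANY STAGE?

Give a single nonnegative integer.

Answer: 6

Derivation:
Input: [6, -3, -3, -3] (max |s|=6)
Stage 1 (CLIP -2 2): clip(6,-2,2)=2, clip(-3,-2,2)=-2, clip(-3,-2,2)=-2, clip(-3,-2,2)=-2 -> [2, -2, -2, -2] (max |s|=2)
Stage 2 (DIFF): s[0]=2, -2-2=-4, -2--2=0, -2--2=0 -> [2, -4, 0, 0] (max |s|=4)
Stage 3 (DELAY): [0, 2, -4, 0] = [0, 2, -4, 0] -> [0, 2, -4, 0] (max |s|=4)
Stage 4 (SUM): sum[0..0]=0, sum[0..1]=2, sum[0..2]=-2, sum[0..3]=-2 -> [0, 2, -2, -2] (max |s|=2)
Stage 5 (AMPLIFY -1): 0*-1=0, 2*-1=-2, -2*-1=2, -2*-1=2 -> [0, -2, 2, 2] (max |s|=2)
Overall max amplitude: 6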